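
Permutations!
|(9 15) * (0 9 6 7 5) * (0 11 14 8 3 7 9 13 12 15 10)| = |(0 13 12 15 6 9 10)(3 7 5 11 14 8)| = 42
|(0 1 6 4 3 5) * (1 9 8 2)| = |(0 9 8 2 1 6 4 3 5)| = 9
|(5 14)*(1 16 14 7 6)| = 6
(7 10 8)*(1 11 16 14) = [0, 11, 2, 3, 4, 5, 6, 10, 7, 9, 8, 16, 12, 13, 1, 15, 14] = (1 11 16 14)(7 10 8)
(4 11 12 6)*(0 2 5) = (0 2 5)(4 11 12 6) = [2, 1, 5, 3, 11, 0, 4, 7, 8, 9, 10, 12, 6]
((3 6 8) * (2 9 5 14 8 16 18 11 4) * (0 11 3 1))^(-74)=((0 11 4 2 9 5 14 8 1)(3 6 16 18))^(-74)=(0 8 5 2 11 1 14 9 4)(3 16)(6 18)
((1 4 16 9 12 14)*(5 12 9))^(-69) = ((1 4 16 5 12 14))^(-69) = (1 5)(4 12)(14 16)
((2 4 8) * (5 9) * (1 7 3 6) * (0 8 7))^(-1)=(0 1 6 3 7 4 2 8)(5 9)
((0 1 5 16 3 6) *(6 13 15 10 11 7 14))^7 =(0 10 5 7 3 6 15 1 11 16 14 13)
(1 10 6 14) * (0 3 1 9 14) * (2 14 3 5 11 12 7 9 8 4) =[5, 10, 14, 1, 2, 11, 0, 9, 4, 3, 6, 12, 7, 13, 8] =(0 5 11 12 7 9 3 1 10 6)(2 14 8 4)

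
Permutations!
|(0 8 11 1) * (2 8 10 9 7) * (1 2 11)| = 8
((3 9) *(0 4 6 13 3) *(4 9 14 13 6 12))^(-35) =((0 9)(3 14 13)(4 12))^(-35) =(0 9)(3 14 13)(4 12)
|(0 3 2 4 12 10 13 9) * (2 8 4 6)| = |(0 3 8 4 12 10 13 9)(2 6)| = 8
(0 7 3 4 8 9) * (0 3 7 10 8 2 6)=(0 10 8 9 3 4 2 6)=[10, 1, 6, 4, 2, 5, 0, 7, 9, 3, 8]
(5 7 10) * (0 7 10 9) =(0 7 9)(5 10) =[7, 1, 2, 3, 4, 10, 6, 9, 8, 0, 5]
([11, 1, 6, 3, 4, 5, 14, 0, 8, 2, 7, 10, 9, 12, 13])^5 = (0 11 10 7)(2 9 12 13 14 6)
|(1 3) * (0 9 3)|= 4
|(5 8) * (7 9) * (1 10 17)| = 6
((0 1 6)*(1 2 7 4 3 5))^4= ((0 2 7 4 3 5 1 6))^4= (0 3)(1 7)(2 5)(4 6)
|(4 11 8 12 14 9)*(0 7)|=|(0 7)(4 11 8 12 14 9)|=6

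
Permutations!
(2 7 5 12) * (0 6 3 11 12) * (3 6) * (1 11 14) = [3, 11, 7, 14, 4, 0, 6, 5, 8, 9, 10, 12, 2, 13, 1] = (0 3 14 1 11 12 2 7 5)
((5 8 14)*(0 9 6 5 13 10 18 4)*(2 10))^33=((0 9 6 5 8 14 13 2 10 18 4))^33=(18)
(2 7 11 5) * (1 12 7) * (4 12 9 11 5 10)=(1 9 11 10 4 12 7 5 2)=[0, 9, 1, 3, 12, 2, 6, 5, 8, 11, 4, 10, 7]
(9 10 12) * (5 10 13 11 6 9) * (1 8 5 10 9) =(1 8 5 9 13 11 6)(10 12) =[0, 8, 2, 3, 4, 9, 1, 7, 5, 13, 12, 6, 10, 11]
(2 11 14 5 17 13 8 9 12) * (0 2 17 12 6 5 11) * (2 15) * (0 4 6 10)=(0 15 2 4 6 5 12 17 13 8 9 10)(11 14)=[15, 1, 4, 3, 6, 12, 5, 7, 9, 10, 0, 14, 17, 8, 11, 2, 16, 13]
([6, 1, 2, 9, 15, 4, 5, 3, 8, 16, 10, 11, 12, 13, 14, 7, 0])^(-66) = (0 3 4)(5 16 7)(6 9 15)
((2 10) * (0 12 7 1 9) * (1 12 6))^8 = ((0 6 1 9)(2 10)(7 12))^8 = (12)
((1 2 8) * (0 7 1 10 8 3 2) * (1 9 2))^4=((0 7 9 2 3 1)(8 10))^4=(10)(0 3 9)(1 2 7)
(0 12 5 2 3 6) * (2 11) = (0 12 5 11 2 3 6) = [12, 1, 3, 6, 4, 11, 0, 7, 8, 9, 10, 2, 5]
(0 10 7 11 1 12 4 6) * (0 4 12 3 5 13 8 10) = [0, 3, 2, 5, 6, 13, 4, 11, 10, 9, 7, 1, 12, 8] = (1 3 5 13 8 10 7 11)(4 6)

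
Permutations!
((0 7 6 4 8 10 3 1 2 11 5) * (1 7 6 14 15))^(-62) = ((0 6 4 8 10 3 7 14 15 1 2 11 5))^(-62) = (0 8 7 1 5 4 3 15 11 6 10 14 2)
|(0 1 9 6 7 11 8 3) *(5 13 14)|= |(0 1 9 6 7 11 8 3)(5 13 14)|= 24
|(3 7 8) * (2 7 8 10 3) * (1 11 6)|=15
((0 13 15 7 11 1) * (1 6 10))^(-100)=((0 13 15 7 11 6 10 1))^(-100)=(0 11)(1 7)(6 13)(10 15)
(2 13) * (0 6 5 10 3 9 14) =(0 6 5 10 3 9 14)(2 13) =[6, 1, 13, 9, 4, 10, 5, 7, 8, 14, 3, 11, 12, 2, 0]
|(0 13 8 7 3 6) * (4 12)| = |(0 13 8 7 3 6)(4 12)| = 6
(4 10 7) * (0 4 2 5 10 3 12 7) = [4, 1, 5, 12, 3, 10, 6, 2, 8, 9, 0, 11, 7] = (0 4 3 12 7 2 5 10)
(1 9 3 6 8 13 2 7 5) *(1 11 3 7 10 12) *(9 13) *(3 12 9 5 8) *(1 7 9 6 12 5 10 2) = (1 13)(3 12 7 8 10 6)(5 11) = [0, 13, 2, 12, 4, 11, 3, 8, 10, 9, 6, 5, 7, 1]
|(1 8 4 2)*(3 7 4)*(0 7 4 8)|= |(0 7 8 3 4 2 1)|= 7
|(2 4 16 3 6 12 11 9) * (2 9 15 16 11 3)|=15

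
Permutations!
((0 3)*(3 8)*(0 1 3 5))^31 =(0 8 5)(1 3)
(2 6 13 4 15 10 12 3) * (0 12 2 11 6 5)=(0 12 3 11 6 13 4 15 10 2 5)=[12, 1, 5, 11, 15, 0, 13, 7, 8, 9, 2, 6, 3, 4, 14, 10]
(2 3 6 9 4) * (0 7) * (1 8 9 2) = [7, 8, 3, 6, 1, 5, 2, 0, 9, 4] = (0 7)(1 8 9 4)(2 3 6)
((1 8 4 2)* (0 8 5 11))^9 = ((0 8 4 2 1 5 11))^9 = (0 4 1 11 8 2 5)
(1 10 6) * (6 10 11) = (1 11 6) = [0, 11, 2, 3, 4, 5, 1, 7, 8, 9, 10, 6]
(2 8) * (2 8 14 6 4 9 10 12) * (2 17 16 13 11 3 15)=(2 14 6 4 9 10 12 17 16 13 11 3 15)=[0, 1, 14, 15, 9, 5, 4, 7, 8, 10, 12, 3, 17, 11, 6, 2, 13, 16]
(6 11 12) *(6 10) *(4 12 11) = (4 12 10 6) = [0, 1, 2, 3, 12, 5, 4, 7, 8, 9, 6, 11, 10]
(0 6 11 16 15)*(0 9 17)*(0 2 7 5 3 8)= (0 6 11 16 15 9 17 2 7 5 3 8)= [6, 1, 7, 8, 4, 3, 11, 5, 0, 17, 10, 16, 12, 13, 14, 9, 15, 2]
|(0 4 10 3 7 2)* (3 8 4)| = |(0 3 7 2)(4 10 8)| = 12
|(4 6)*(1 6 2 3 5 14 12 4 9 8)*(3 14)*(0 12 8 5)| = 11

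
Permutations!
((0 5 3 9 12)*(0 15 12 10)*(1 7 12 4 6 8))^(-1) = (0 10 9 3 5)(1 8 6 4 15 12 7) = ((0 5 3 9 10)(1 7 12 15 4 6 8))^(-1)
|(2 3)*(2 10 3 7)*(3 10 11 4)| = |(2 7)(3 11 4)| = 6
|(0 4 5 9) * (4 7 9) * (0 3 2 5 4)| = 6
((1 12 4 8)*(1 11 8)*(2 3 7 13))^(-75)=((1 12 4)(2 3 7 13)(8 11))^(-75)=(2 3 7 13)(8 11)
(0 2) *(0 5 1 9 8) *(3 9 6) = (0 2 5 1 6 3 9 8) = [2, 6, 5, 9, 4, 1, 3, 7, 0, 8]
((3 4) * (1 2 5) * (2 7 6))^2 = ((1 7 6 2 5)(3 4))^2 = (1 6 5 7 2)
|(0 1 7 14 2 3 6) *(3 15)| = 8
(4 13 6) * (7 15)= (4 13 6)(7 15)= [0, 1, 2, 3, 13, 5, 4, 15, 8, 9, 10, 11, 12, 6, 14, 7]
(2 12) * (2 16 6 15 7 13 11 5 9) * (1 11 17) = (1 11 5 9 2 12 16 6 15 7 13 17) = [0, 11, 12, 3, 4, 9, 15, 13, 8, 2, 10, 5, 16, 17, 14, 7, 6, 1]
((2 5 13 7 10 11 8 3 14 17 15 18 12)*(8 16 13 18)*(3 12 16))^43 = ((2 5 18 16 13 7 10 11 3 14 17 15 8 12))^43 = (2 5 18 16 13 7 10 11 3 14 17 15 8 12)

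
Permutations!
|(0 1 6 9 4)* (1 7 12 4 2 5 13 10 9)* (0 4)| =30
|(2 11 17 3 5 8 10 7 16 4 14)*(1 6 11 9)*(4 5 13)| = 10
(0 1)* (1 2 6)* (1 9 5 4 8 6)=(0 2 1)(4 8 6 9 5)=[2, 0, 1, 3, 8, 4, 9, 7, 6, 5]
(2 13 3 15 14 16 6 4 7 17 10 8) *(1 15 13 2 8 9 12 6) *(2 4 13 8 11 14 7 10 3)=(1 15 7 17 3 8 11 14 16)(2 4 10 9 12 6 13)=[0, 15, 4, 8, 10, 5, 13, 17, 11, 12, 9, 14, 6, 2, 16, 7, 1, 3]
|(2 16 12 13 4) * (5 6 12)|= 7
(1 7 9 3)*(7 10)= (1 10 7 9 3)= [0, 10, 2, 1, 4, 5, 6, 9, 8, 3, 7]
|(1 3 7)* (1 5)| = |(1 3 7 5)| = 4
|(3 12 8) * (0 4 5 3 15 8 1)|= |(0 4 5 3 12 1)(8 15)|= 6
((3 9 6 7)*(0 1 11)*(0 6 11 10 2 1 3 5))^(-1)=((0 3 9 11 6 7 5)(1 10 2))^(-1)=(0 5 7 6 11 9 3)(1 2 10)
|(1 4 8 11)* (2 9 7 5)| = |(1 4 8 11)(2 9 7 5)| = 4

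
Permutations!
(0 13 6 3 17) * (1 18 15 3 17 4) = (0 13 6 17)(1 18 15 3 4) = [13, 18, 2, 4, 1, 5, 17, 7, 8, 9, 10, 11, 12, 6, 14, 3, 16, 0, 15]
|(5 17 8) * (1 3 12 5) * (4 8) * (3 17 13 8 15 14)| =|(1 17 4 15 14 3 12 5 13 8)| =10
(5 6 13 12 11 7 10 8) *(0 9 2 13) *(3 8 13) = (0 9 2 3 8 5 6)(7 10 13 12 11) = [9, 1, 3, 8, 4, 6, 0, 10, 5, 2, 13, 7, 11, 12]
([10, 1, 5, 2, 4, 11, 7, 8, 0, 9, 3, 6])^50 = [11, 1, 8, 7, 4, 0, 3, 2, 5, 9, 6, 10]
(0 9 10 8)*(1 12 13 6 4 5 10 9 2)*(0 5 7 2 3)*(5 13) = [3, 12, 1, 0, 7, 10, 4, 2, 13, 9, 8, 11, 5, 6] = (0 3)(1 12 5 10 8 13 6 4 7 2)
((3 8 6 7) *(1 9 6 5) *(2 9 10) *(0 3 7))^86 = (0 10 3 2 8 9 5 6 1)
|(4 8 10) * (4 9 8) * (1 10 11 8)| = |(1 10 9)(8 11)| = 6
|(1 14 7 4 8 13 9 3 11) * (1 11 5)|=9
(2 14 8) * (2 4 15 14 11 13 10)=(2 11 13 10)(4 15 14 8)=[0, 1, 11, 3, 15, 5, 6, 7, 4, 9, 2, 13, 12, 10, 8, 14]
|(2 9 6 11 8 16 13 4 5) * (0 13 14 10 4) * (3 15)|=10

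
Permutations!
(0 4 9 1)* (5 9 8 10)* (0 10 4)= (1 10 5 9)(4 8)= [0, 10, 2, 3, 8, 9, 6, 7, 4, 1, 5]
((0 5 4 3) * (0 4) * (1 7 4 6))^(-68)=((0 5)(1 7 4 3 6))^(-68)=(1 4 6 7 3)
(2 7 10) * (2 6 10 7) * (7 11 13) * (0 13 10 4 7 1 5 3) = (0 13 1 5 3)(4 7 11 10 6) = [13, 5, 2, 0, 7, 3, 4, 11, 8, 9, 6, 10, 12, 1]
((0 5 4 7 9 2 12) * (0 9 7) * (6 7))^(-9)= (12)(6 7)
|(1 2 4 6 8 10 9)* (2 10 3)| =15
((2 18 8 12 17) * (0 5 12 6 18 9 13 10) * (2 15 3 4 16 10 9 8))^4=(18)(0 15 10 17 16 12 4 5 3)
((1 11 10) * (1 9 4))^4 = (1 4 9 10 11)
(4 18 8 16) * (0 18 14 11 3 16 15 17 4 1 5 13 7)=(0 18 8 15 17 4 14 11 3 16 1 5 13 7)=[18, 5, 2, 16, 14, 13, 6, 0, 15, 9, 10, 3, 12, 7, 11, 17, 1, 4, 8]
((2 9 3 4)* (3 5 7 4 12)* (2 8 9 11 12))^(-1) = (2 3 12 11)(4 7 5 9 8)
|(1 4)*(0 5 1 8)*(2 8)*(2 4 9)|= 6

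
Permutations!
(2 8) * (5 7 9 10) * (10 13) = [0, 1, 8, 3, 4, 7, 6, 9, 2, 13, 5, 11, 12, 10] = (2 8)(5 7 9 13 10)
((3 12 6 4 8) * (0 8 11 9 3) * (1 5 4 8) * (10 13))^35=(0 9)(1 3)(4 6)(5 12)(8 11)(10 13)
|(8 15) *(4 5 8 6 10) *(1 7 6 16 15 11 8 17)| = |(1 7 6 10 4 5 17)(8 11)(15 16)| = 14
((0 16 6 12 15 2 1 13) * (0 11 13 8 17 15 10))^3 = (0 12 16 10 6)(1 15 8 2 17)(11 13)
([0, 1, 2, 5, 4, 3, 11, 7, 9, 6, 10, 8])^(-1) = [0, 1, 2, 5, 4, 3, 9, 7, 11, 8, 10, 6]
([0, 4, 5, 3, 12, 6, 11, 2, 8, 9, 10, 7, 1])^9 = (12)(2 7 11 6 5)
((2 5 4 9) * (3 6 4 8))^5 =((2 5 8 3 6 4 9))^5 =(2 4 3 5 9 6 8)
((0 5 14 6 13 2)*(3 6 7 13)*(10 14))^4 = (0 7 5 13 10 2 14)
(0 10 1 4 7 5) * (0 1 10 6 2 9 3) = (10)(0 6 2 9 3)(1 4 7 5) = [6, 4, 9, 0, 7, 1, 2, 5, 8, 3, 10]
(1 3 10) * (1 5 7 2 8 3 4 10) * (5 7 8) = (1 4 10 7 2 5 8 3) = [0, 4, 5, 1, 10, 8, 6, 2, 3, 9, 7]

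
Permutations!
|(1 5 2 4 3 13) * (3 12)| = 7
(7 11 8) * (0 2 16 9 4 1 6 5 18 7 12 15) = (0 2 16 9 4 1 6 5 18 7 11 8 12 15) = [2, 6, 16, 3, 1, 18, 5, 11, 12, 4, 10, 8, 15, 13, 14, 0, 9, 17, 7]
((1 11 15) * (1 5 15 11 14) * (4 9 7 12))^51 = (1 14)(4 12 7 9)(5 15) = ((1 14)(4 9 7 12)(5 15))^51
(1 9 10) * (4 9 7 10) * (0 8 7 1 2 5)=(0 8 7 10 2 5)(4 9)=[8, 1, 5, 3, 9, 0, 6, 10, 7, 4, 2]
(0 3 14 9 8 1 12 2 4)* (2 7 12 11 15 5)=(0 3 14 9 8 1 11 15 5 2 4)(7 12)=[3, 11, 4, 14, 0, 2, 6, 12, 1, 8, 10, 15, 7, 13, 9, 5]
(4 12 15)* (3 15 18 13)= (3 15 4 12 18 13)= [0, 1, 2, 15, 12, 5, 6, 7, 8, 9, 10, 11, 18, 3, 14, 4, 16, 17, 13]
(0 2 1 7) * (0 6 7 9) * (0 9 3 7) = (9)(0 2 1 3 7 6) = [2, 3, 1, 7, 4, 5, 0, 6, 8, 9]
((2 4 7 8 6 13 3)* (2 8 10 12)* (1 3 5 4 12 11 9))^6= (1 4 3 7 8 10 6 11 13 9 5)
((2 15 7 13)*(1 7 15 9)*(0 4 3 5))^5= (15)(0 4 3 5)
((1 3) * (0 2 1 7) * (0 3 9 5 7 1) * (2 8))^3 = ((0 8 2)(1 9 5 7 3))^3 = (1 7 9 3 5)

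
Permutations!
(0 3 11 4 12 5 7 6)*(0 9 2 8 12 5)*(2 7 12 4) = [3, 1, 8, 11, 5, 12, 9, 6, 4, 7, 10, 2, 0] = (0 3 11 2 8 4 5 12)(6 9 7)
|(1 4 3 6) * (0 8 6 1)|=|(0 8 6)(1 4 3)|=3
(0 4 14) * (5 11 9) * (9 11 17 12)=(0 4 14)(5 17 12 9)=[4, 1, 2, 3, 14, 17, 6, 7, 8, 5, 10, 11, 9, 13, 0, 15, 16, 12]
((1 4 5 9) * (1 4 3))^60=(9)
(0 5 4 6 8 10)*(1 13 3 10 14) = (0 5 4 6 8 14 1 13 3 10) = [5, 13, 2, 10, 6, 4, 8, 7, 14, 9, 0, 11, 12, 3, 1]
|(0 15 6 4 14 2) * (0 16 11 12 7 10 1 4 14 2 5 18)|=|(0 15 6 14 5 18)(1 4 2 16 11 12 7 10)|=24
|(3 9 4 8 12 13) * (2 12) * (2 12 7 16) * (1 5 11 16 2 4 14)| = |(1 5 11 16 4 8 12 13 3 9 14)(2 7)| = 22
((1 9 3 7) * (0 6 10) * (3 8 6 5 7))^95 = ((0 5 7 1 9 8 6 10))^95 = (0 10 6 8 9 1 7 5)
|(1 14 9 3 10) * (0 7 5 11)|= 20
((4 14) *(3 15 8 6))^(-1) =(3 6 8 15)(4 14)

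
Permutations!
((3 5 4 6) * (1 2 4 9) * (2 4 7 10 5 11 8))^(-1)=((1 4 6 3 11 8 2 7 10 5 9))^(-1)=(1 9 5 10 7 2 8 11 3 6 4)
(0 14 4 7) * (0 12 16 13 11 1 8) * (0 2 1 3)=(0 14 4 7 12 16 13 11 3)(1 8 2)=[14, 8, 1, 0, 7, 5, 6, 12, 2, 9, 10, 3, 16, 11, 4, 15, 13]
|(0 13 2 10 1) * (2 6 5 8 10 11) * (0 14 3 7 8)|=12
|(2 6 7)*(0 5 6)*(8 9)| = 10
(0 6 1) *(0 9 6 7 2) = (0 7 2)(1 9 6) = [7, 9, 0, 3, 4, 5, 1, 2, 8, 6]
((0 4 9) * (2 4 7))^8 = (0 4 7 9 2)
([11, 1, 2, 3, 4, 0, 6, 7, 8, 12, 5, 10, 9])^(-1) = [5, 1, 2, 3, 4, 10, 6, 7, 8, 12, 11, 0, 9]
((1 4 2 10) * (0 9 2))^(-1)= ((0 9 2 10 1 4))^(-1)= (0 4 1 10 2 9)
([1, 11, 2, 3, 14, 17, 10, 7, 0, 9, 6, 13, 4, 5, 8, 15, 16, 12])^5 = (0 17)(1 12)(4 11)(5 8)(6 10)(13 14)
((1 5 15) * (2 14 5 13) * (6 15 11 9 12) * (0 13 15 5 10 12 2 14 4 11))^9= (0 14 12 5 13 10 6)(1 15)(2 4 11 9)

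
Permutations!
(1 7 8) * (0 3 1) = (0 3 1 7 8) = [3, 7, 2, 1, 4, 5, 6, 8, 0]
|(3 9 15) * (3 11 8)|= 5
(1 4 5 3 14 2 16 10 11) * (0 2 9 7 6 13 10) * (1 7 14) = (0 2 16)(1 4 5 3)(6 13 10 11 7)(9 14) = [2, 4, 16, 1, 5, 3, 13, 6, 8, 14, 11, 7, 12, 10, 9, 15, 0]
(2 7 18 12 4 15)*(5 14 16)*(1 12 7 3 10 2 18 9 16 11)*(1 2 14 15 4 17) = [0, 12, 3, 10, 4, 15, 6, 9, 8, 16, 14, 2, 17, 13, 11, 18, 5, 1, 7] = (1 12 17)(2 3 10 14 11)(5 15 18 7 9 16)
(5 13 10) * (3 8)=[0, 1, 2, 8, 4, 13, 6, 7, 3, 9, 5, 11, 12, 10]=(3 8)(5 13 10)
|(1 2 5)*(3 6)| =|(1 2 5)(3 6)| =6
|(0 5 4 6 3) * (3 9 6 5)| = |(0 3)(4 5)(6 9)| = 2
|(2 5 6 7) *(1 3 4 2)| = |(1 3 4 2 5 6 7)| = 7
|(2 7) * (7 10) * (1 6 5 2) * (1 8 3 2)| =15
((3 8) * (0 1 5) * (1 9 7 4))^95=(0 5 1 4 7 9)(3 8)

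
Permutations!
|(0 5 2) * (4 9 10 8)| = 12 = |(0 5 2)(4 9 10 8)|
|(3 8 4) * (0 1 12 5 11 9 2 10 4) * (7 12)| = 12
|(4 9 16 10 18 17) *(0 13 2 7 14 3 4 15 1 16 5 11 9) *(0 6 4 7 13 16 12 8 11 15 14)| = 56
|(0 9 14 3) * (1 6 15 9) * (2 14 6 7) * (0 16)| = |(0 1 7 2 14 3 16)(6 15 9)| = 21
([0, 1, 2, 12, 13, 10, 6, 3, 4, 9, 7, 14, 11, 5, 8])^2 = (3 11 8 13 10)(4 5 7 12 14)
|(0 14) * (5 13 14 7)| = |(0 7 5 13 14)| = 5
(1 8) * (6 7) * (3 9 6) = (1 8)(3 9 6 7) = [0, 8, 2, 9, 4, 5, 7, 3, 1, 6]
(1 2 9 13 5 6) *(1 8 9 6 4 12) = (1 2 6 8 9 13 5 4 12) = [0, 2, 6, 3, 12, 4, 8, 7, 9, 13, 10, 11, 1, 5]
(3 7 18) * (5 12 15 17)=[0, 1, 2, 7, 4, 12, 6, 18, 8, 9, 10, 11, 15, 13, 14, 17, 16, 5, 3]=(3 7 18)(5 12 15 17)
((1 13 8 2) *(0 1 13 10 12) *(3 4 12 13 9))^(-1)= (0 12 4 3 9 2 8 13 10 1)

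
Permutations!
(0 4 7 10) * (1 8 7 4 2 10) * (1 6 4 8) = (0 2 10)(4 8 7 6) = [2, 1, 10, 3, 8, 5, 4, 6, 7, 9, 0]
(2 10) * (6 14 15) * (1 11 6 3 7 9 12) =(1 11 6 14 15 3 7 9 12)(2 10) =[0, 11, 10, 7, 4, 5, 14, 9, 8, 12, 2, 6, 1, 13, 15, 3]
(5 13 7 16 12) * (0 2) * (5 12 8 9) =(0 2)(5 13 7 16 8 9) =[2, 1, 0, 3, 4, 13, 6, 16, 9, 5, 10, 11, 12, 7, 14, 15, 8]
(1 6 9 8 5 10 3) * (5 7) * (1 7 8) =[0, 6, 2, 7, 4, 10, 9, 5, 8, 1, 3] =(1 6 9)(3 7 5 10)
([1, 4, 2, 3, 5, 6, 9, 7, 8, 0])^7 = [1, 4, 2, 3, 5, 6, 9, 7, 8, 0]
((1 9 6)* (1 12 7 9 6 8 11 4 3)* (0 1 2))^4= (0 7 4 1 9 3 6 8 2 12 11)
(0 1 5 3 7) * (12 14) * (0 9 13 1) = (1 5 3 7 9 13)(12 14) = [0, 5, 2, 7, 4, 3, 6, 9, 8, 13, 10, 11, 14, 1, 12]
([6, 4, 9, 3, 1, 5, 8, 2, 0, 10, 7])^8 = [8, 1, 2, 3, 4, 5, 0, 7, 6, 9, 10]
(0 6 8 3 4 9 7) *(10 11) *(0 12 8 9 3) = (0 6 9 7 12 8)(3 4)(10 11) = [6, 1, 2, 4, 3, 5, 9, 12, 0, 7, 11, 10, 8]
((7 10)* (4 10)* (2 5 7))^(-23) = ((2 5 7 4 10))^(-23) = (2 7 10 5 4)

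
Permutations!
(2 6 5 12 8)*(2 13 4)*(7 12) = (2 6 5 7 12 8 13 4) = [0, 1, 6, 3, 2, 7, 5, 12, 13, 9, 10, 11, 8, 4]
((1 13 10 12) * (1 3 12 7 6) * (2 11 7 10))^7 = ((1 13 2 11 7 6)(3 12))^7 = (1 13 2 11 7 6)(3 12)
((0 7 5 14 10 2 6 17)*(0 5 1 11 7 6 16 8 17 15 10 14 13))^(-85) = (0 16)(1 7 11)(2 13)(5 10)(6 8)(15 17)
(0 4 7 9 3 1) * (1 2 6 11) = (0 4 7 9 3 2 6 11 1) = [4, 0, 6, 2, 7, 5, 11, 9, 8, 3, 10, 1]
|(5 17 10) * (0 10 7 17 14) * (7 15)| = 12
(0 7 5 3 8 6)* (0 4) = [7, 1, 2, 8, 0, 3, 4, 5, 6] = (0 7 5 3 8 6 4)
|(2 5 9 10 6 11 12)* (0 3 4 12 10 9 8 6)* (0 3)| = 9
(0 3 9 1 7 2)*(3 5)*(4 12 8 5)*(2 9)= (0 4 12 8 5 3 2)(1 7 9)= [4, 7, 0, 2, 12, 3, 6, 9, 5, 1, 10, 11, 8]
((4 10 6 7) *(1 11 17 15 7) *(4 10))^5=((1 11 17 15 7 10 6))^5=(1 10 15 11 6 7 17)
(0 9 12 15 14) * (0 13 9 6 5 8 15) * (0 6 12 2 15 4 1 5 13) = (0 12 6 13 9 2 15 14)(1 5 8 4) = [12, 5, 15, 3, 1, 8, 13, 7, 4, 2, 10, 11, 6, 9, 0, 14]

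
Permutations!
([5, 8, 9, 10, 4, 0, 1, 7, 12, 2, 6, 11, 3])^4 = (1 10 12)(3 8 6)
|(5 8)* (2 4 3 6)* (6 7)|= 10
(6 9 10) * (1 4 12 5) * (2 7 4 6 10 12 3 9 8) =(1 6 8 2 7 4 3 9 12 5) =[0, 6, 7, 9, 3, 1, 8, 4, 2, 12, 10, 11, 5]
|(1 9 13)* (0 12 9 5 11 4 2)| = |(0 12 9 13 1 5 11 4 2)| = 9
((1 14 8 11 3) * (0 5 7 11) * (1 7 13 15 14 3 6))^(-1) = (0 8 14 15 13 5)(1 6 11 7 3)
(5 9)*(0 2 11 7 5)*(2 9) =(0 9)(2 11 7 5) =[9, 1, 11, 3, 4, 2, 6, 5, 8, 0, 10, 7]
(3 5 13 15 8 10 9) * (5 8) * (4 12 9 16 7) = (3 8 10 16 7 4 12 9)(5 13 15) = [0, 1, 2, 8, 12, 13, 6, 4, 10, 3, 16, 11, 9, 15, 14, 5, 7]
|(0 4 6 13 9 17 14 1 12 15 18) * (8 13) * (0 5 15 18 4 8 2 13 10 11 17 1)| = 30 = |(0 8 10 11 17 14)(1 12 18 5 15 4 6 2 13 9)|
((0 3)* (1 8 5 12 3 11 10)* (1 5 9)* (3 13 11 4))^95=(13)(0 3 4)(1 9 8)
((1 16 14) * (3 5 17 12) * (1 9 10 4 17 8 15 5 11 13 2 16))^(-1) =(2 13 11 3 12 17 4 10 9 14 16)(5 15 8)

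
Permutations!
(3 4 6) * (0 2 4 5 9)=(0 2 4 6 3 5 9)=[2, 1, 4, 5, 6, 9, 3, 7, 8, 0]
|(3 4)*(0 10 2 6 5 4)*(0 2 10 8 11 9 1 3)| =|(0 8 11 9 1 3 2 6 5 4)| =10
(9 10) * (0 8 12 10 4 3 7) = (0 8 12 10 9 4 3 7) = [8, 1, 2, 7, 3, 5, 6, 0, 12, 4, 9, 11, 10]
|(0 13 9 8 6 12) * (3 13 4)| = |(0 4 3 13 9 8 6 12)| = 8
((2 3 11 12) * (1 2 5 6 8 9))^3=((1 2 3 11 12 5 6 8 9))^3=(1 11 6)(2 12 8)(3 5 9)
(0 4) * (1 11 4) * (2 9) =(0 1 11 4)(2 9) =[1, 11, 9, 3, 0, 5, 6, 7, 8, 2, 10, 4]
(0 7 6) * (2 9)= (0 7 6)(2 9)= [7, 1, 9, 3, 4, 5, 0, 6, 8, 2]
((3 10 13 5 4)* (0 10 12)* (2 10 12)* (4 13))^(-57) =(0 12)(2 3 4 10)(5 13)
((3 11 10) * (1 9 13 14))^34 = ((1 9 13 14)(3 11 10))^34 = (1 13)(3 11 10)(9 14)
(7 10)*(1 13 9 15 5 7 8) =[0, 13, 2, 3, 4, 7, 6, 10, 1, 15, 8, 11, 12, 9, 14, 5] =(1 13 9 15 5 7 10 8)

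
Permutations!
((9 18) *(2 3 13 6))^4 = ((2 3 13 6)(9 18))^4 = (18)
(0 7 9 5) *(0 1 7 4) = (0 4)(1 7 9 5) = [4, 7, 2, 3, 0, 1, 6, 9, 8, 5]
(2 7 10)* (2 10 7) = (10) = [0, 1, 2, 3, 4, 5, 6, 7, 8, 9, 10]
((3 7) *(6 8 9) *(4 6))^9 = (3 7)(4 6 8 9)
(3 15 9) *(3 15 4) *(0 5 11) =(0 5 11)(3 4)(9 15) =[5, 1, 2, 4, 3, 11, 6, 7, 8, 15, 10, 0, 12, 13, 14, 9]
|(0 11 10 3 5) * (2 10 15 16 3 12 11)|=9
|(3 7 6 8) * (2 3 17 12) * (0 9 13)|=|(0 9 13)(2 3 7 6 8 17 12)|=21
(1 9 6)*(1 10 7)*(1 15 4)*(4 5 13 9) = (1 4)(5 13 9 6 10 7 15) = [0, 4, 2, 3, 1, 13, 10, 15, 8, 6, 7, 11, 12, 9, 14, 5]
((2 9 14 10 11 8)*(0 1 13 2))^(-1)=((0 1 13 2 9 14 10 11 8))^(-1)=(0 8 11 10 14 9 2 13 1)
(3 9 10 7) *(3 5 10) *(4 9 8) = [0, 1, 2, 8, 9, 10, 6, 5, 4, 3, 7] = (3 8 4 9)(5 10 7)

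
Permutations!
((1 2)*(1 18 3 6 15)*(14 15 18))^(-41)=(1 15 14 2)(3 6 18)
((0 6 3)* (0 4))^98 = (0 3)(4 6)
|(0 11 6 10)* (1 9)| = |(0 11 6 10)(1 9)| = 4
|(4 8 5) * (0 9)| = |(0 9)(4 8 5)| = 6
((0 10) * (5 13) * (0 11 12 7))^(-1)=((0 10 11 12 7)(5 13))^(-1)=(0 7 12 11 10)(5 13)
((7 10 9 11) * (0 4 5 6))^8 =((0 4 5 6)(7 10 9 11))^8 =(11)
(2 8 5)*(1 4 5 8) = (8)(1 4 5 2) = [0, 4, 1, 3, 5, 2, 6, 7, 8]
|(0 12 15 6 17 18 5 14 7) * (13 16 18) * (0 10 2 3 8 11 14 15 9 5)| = |(0 12 9 5 15 6 17 13 16 18)(2 3 8 11 14 7 10)| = 70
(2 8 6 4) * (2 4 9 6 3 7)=(2 8 3 7)(6 9)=[0, 1, 8, 7, 4, 5, 9, 2, 3, 6]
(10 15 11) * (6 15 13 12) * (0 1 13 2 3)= (0 1 13 12 6 15 11 10 2 3)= [1, 13, 3, 0, 4, 5, 15, 7, 8, 9, 2, 10, 6, 12, 14, 11]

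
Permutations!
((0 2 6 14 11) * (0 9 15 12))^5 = (0 9 6 12 11 2 15 14)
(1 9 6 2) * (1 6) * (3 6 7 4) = (1 9)(2 7 4 3 6) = [0, 9, 7, 6, 3, 5, 2, 4, 8, 1]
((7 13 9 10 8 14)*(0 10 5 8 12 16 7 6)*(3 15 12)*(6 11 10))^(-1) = (0 6)(3 10 11 14 8 5 9 13 7 16 12 15)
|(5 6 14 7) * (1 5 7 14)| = |(14)(1 5 6)| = 3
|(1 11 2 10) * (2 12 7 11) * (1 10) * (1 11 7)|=4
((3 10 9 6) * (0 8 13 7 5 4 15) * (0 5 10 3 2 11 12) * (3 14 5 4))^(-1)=((0 8 13 7 10 9 6 2 11 12)(3 14 5)(4 15))^(-1)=(0 12 11 2 6 9 10 7 13 8)(3 5 14)(4 15)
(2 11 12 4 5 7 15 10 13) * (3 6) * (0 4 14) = (0 4 5 7 15 10 13 2 11 12 14)(3 6) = [4, 1, 11, 6, 5, 7, 3, 15, 8, 9, 13, 12, 14, 2, 0, 10]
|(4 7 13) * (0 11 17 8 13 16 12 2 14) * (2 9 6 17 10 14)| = 36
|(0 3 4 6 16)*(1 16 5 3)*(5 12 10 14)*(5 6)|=|(0 1 16)(3 4 5)(6 12 10 14)|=12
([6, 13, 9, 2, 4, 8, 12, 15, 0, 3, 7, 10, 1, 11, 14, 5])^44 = (15)(2 3 9)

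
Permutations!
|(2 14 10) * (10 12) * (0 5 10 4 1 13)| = 9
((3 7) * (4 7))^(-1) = (3 7 4)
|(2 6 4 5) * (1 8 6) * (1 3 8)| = 6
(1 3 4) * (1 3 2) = [0, 2, 1, 4, 3] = (1 2)(3 4)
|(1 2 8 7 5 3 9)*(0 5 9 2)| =|(0 5 3 2 8 7 9 1)| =8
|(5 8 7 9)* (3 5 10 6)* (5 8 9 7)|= 6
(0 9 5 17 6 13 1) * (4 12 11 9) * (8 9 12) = (0 4 8 9 5 17 6 13 1)(11 12) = [4, 0, 2, 3, 8, 17, 13, 7, 9, 5, 10, 12, 11, 1, 14, 15, 16, 6]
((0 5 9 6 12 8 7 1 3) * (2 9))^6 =(0 8 2 1 6)(3 12 5 7 9)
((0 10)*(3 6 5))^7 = (0 10)(3 6 5)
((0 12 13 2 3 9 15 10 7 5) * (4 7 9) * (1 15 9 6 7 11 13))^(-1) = (0 5 7 6 10 15 1 12)(2 13 11 4 3)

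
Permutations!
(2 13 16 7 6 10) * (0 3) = (0 3)(2 13 16 7 6 10) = [3, 1, 13, 0, 4, 5, 10, 6, 8, 9, 2, 11, 12, 16, 14, 15, 7]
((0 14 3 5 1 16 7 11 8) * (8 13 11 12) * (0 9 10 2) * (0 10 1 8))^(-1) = (0 12 7 16 1 9 8 5 3 14)(2 10)(11 13)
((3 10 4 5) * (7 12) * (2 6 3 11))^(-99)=(2 11 5 4 10 3 6)(7 12)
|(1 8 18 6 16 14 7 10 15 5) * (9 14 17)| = |(1 8 18 6 16 17 9 14 7 10 15 5)| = 12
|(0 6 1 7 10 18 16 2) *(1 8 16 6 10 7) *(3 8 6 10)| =10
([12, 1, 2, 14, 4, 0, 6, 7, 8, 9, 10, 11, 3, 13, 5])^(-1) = (0 5 14 3 12)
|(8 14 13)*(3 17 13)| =5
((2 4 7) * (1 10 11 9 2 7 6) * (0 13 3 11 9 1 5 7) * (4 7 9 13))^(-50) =((0 4 6 5 9 2 7)(1 10 13 3 11))^(-50) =(13)(0 7 2 9 5 6 4)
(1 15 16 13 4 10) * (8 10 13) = (1 15 16 8 10)(4 13) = [0, 15, 2, 3, 13, 5, 6, 7, 10, 9, 1, 11, 12, 4, 14, 16, 8]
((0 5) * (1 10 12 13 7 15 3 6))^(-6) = (1 12 7 3)(6 10 13 15)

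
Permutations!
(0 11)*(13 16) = (0 11)(13 16) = [11, 1, 2, 3, 4, 5, 6, 7, 8, 9, 10, 0, 12, 16, 14, 15, 13]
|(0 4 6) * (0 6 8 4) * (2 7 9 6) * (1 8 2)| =7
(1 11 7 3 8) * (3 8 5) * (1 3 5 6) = (1 11 7 8 3 6) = [0, 11, 2, 6, 4, 5, 1, 8, 3, 9, 10, 7]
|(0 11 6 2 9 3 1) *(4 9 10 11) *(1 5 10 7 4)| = |(0 1)(2 7 4 9 3 5 10 11 6)| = 18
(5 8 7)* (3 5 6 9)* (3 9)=(9)(3 5 8 7 6)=[0, 1, 2, 5, 4, 8, 3, 6, 7, 9]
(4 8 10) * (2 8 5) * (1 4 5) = (1 4)(2 8 10 5) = [0, 4, 8, 3, 1, 2, 6, 7, 10, 9, 5]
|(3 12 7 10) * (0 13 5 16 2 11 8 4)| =8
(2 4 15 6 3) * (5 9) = [0, 1, 4, 2, 15, 9, 3, 7, 8, 5, 10, 11, 12, 13, 14, 6] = (2 4 15 6 3)(5 9)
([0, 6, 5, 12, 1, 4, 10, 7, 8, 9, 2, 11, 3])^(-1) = (1 4 5 2 10 6)(3 12)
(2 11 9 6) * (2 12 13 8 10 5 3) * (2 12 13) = (2 11 9 6 13 8 10 5 3 12) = [0, 1, 11, 12, 4, 3, 13, 7, 10, 6, 5, 9, 2, 8]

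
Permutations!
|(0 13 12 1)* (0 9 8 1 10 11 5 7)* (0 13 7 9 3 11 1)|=11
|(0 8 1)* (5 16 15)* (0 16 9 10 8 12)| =14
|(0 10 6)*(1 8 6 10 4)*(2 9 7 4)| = |(10)(0 2 9 7 4 1 8 6)| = 8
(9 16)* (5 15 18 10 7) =(5 15 18 10 7)(9 16) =[0, 1, 2, 3, 4, 15, 6, 5, 8, 16, 7, 11, 12, 13, 14, 18, 9, 17, 10]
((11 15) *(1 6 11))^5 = (1 6 11 15)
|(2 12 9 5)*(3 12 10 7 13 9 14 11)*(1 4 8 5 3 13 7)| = 6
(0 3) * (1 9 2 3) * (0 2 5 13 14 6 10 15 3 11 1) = (1 9 5 13 14 6 10 15 3 2 11) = [0, 9, 11, 2, 4, 13, 10, 7, 8, 5, 15, 1, 12, 14, 6, 3]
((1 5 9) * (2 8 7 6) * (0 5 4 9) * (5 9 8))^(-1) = (0 5 2 6 7 8 4 1 9)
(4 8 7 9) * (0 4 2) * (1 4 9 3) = (0 9 2)(1 4 8 7 3) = [9, 4, 0, 1, 8, 5, 6, 3, 7, 2]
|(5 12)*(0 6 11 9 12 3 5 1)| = |(0 6 11 9 12 1)(3 5)| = 6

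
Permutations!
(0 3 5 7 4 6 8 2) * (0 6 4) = (0 3 5 7)(2 6 8) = [3, 1, 6, 5, 4, 7, 8, 0, 2]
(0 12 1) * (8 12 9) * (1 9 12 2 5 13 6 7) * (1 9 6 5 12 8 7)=(0 8 2 12 6 1)(5 13)(7 9)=[8, 0, 12, 3, 4, 13, 1, 9, 2, 7, 10, 11, 6, 5]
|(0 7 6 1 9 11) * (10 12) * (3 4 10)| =|(0 7 6 1 9 11)(3 4 10 12)| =12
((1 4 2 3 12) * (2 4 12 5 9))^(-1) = (1 12)(2 9 5 3)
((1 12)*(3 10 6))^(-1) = (1 12)(3 6 10)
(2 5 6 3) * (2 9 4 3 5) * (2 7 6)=[0, 1, 7, 9, 3, 2, 5, 6, 8, 4]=(2 7 6 5)(3 9 4)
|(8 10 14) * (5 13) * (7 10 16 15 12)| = 14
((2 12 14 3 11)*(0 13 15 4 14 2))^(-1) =((0 13 15 4 14 3 11)(2 12))^(-1) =(0 11 3 14 4 15 13)(2 12)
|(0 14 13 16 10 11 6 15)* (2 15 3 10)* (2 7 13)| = 12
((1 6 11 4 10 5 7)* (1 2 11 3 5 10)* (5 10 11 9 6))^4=((1 5 7 2 9 6 3 10 11 4))^4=(1 9 11 7 3)(2 10 5 6 4)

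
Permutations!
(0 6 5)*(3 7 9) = (0 6 5)(3 7 9) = [6, 1, 2, 7, 4, 0, 5, 9, 8, 3]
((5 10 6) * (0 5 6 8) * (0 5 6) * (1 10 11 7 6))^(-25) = (0 6 7 11 5 8 10 1)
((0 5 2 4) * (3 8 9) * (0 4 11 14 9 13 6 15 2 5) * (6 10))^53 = (2 9 13 15 14 8 6 11 3 10)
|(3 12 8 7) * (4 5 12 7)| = |(3 7)(4 5 12 8)| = 4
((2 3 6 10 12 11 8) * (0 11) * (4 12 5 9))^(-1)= (0 12 4 9 5 10 6 3 2 8 11)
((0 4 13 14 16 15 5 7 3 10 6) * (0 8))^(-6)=(0 5)(3 13)(4 7)(6 16)(8 15)(10 14)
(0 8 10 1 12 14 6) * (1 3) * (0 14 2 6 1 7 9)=[8, 12, 6, 7, 4, 5, 14, 9, 10, 0, 3, 11, 2, 13, 1]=(0 8 10 3 7 9)(1 12 2 6 14)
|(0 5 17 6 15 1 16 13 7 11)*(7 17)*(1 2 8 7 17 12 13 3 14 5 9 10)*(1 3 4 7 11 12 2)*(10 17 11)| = |(0 9 17 6 15 1 16 4 7 12 13 2 8 10 3 14 5 11)| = 18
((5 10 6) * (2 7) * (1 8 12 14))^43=(1 14 12 8)(2 7)(5 10 6)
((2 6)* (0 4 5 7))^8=(7)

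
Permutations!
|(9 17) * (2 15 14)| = |(2 15 14)(9 17)| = 6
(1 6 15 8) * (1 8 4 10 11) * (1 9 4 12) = (1 6 15 12)(4 10 11 9) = [0, 6, 2, 3, 10, 5, 15, 7, 8, 4, 11, 9, 1, 13, 14, 12]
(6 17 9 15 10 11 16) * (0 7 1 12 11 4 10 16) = [7, 12, 2, 3, 10, 5, 17, 1, 8, 15, 4, 0, 11, 13, 14, 16, 6, 9] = (0 7 1 12 11)(4 10)(6 17 9 15 16)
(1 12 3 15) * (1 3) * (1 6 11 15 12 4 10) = (1 4 10)(3 12 6 11 15) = [0, 4, 2, 12, 10, 5, 11, 7, 8, 9, 1, 15, 6, 13, 14, 3]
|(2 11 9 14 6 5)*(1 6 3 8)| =|(1 6 5 2 11 9 14 3 8)| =9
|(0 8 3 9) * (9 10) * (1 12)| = |(0 8 3 10 9)(1 12)| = 10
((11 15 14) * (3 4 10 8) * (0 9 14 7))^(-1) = ((0 9 14 11 15 7)(3 4 10 8))^(-1) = (0 7 15 11 14 9)(3 8 10 4)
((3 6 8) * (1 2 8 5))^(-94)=(1 8 6)(2 3 5)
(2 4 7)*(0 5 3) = (0 5 3)(2 4 7) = [5, 1, 4, 0, 7, 3, 6, 2]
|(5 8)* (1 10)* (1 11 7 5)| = 6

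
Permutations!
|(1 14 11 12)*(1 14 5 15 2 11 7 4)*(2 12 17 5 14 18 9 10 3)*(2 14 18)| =|(1 18 9 10 3 14 7 4)(2 11 17 5 15 12)| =24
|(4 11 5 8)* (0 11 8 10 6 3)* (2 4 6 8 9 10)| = 10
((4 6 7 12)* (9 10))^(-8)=((4 6 7 12)(9 10))^(-8)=(12)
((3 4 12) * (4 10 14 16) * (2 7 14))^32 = ((2 7 14 16 4 12 3 10))^32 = (16)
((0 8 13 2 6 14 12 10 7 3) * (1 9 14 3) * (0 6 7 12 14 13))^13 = ((14)(0 8)(1 9 13 2 7)(3 6)(10 12))^13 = (14)(0 8)(1 2 9 7 13)(3 6)(10 12)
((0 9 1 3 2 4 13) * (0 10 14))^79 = ((0 9 1 3 2 4 13 10 14))^79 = (0 10 4 3 9 14 13 2 1)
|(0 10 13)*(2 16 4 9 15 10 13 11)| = |(0 13)(2 16 4 9 15 10 11)| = 14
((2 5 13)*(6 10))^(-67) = ((2 5 13)(6 10))^(-67) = (2 13 5)(6 10)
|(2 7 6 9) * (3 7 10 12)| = 7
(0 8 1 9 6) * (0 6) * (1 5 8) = (0 1 9)(5 8) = [1, 9, 2, 3, 4, 8, 6, 7, 5, 0]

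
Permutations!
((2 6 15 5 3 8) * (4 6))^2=(2 6 5 8 4 15 3)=((2 4 6 15 5 3 8))^2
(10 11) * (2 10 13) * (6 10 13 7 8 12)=(2 13)(6 10 11 7 8 12)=[0, 1, 13, 3, 4, 5, 10, 8, 12, 9, 11, 7, 6, 2]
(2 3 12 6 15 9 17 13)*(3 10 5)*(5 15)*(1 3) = (1 3 12 6 5)(2 10 15 9 17 13) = [0, 3, 10, 12, 4, 1, 5, 7, 8, 17, 15, 11, 6, 2, 14, 9, 16, 13]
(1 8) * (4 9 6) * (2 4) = (1 8)(2 4 9 6) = [0, 8, 4, 3, 9, 5, 2, 7, 1, 6]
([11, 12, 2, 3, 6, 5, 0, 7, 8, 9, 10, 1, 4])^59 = [6, 11, 2, 3, 12, 5, 4, 7, 8, 9, 10, 0, 1]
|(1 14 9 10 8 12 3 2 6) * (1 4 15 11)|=|(1 14 9 10 8 12 3 2 6 4 15 11)|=12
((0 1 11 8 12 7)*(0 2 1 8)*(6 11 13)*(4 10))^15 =(0 13 7)(1 12 11)(2 8 6)(4 10)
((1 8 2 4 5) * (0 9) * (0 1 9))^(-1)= (1 9 5 4 2 8)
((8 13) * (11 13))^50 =((8 11 13))^50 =(8 13 11)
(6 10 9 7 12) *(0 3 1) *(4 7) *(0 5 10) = [3, 5, 2, 1, 7, 10, 0, 12, 8, 4, 9, 11, 6] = (0 3 1 5 10 9 4 7 12 6)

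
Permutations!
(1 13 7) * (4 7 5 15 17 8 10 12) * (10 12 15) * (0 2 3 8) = (0 2 3 8 12 4 7 1 13 5 10 15 17) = [2, 13, 3, 8, 7, 10, 6, 1, 12, 9, 15, 11, 4, 5, 14, 17, 16, 0]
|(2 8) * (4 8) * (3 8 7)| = 5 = |(2 4 7 3 8)|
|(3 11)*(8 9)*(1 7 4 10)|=|(1 7 4 10)(3 11)(8 9)|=4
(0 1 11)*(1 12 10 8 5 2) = [12, 11, 1, 3, 4, 2, 6, 7, 5, 9, 8, 0, 10] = (0 12 10 8 5 2 1 11)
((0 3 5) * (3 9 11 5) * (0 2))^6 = ((0 9 11 5 2))^6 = (0 9 11 5 2)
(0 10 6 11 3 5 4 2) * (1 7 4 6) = [10, 7, 0, 5, 2, 6, 11, 4, 8, 9, 1, 3] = (0 10 1 7 4 2)(3 5 6 11)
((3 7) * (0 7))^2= ((0 7 3))^2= (0 3 7)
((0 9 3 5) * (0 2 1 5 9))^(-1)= ((1 5 2)(3 9))^(-1)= (1 2 5)(3 9)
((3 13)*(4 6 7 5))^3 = ((3 13)(4 6 7 5))^3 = (3 13)(4 5 7 6)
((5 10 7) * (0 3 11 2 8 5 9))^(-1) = ((0 3 11 2 8 5 10 7 9))^(-1) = (0 9 7 10 5 8 2 11 3)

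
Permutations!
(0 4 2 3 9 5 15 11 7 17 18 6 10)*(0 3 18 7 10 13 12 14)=(0 4 2 18 6 13 12 14)(3 9 5 15 11 10)(7 17)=[4, 1, 18, 9, 2, 15, 13, 17, 8, 5, 3, 10, 14, 12, 0, 11, 16, 7, 6]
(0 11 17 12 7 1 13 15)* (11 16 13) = [16, 11, 2, 3, 4, 5, 6, 1, 8, 9, 10, 17, 7, 15, 14, 0, 13, 12] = (0 16 13 15)(1 11 17 12 7)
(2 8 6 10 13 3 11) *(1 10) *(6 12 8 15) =(1 10 13 3 11 2 15 6)(8 12) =[0, 10, 15, 11, 4, 5, 1, 7, 12, 9, 13, 2, 8, 3, 14, 6]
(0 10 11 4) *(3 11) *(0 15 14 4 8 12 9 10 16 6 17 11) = (0 16 6 17 11 8 12 9 10 3)(4 15 14) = [16, 1, 2, 0, 15, 5, 17, 7, 12, 10, 3, 8, 9, 13, 4, 14, 6, 11]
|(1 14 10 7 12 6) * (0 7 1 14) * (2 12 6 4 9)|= 12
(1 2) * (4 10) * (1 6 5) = (1 2 6 5)(4 10) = [0, 2, 6, 3, 10, 1, 5, 7, 8, 9, 4]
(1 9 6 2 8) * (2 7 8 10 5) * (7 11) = (1 9 6 11 7 8)(2 10 5) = [0, 9, 10, 3, 4, 2, 11, 8, 1, 6, 5, 7]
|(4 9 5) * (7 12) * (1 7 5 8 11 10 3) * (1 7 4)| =10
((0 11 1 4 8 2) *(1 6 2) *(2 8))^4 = (0 1 11 4 6 2 8) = ((0 11 6 8 1 4 2))^4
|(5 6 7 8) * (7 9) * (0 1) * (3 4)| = 10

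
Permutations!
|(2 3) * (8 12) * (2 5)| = 6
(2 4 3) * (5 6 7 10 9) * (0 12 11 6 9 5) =(0 12 11 6 7 10 5 9)(2 4 3) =[12, 1, 4, 2, 3, 9, 7, 10, 8, 0, 5, 6, 11]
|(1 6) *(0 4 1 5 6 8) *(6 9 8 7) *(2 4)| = |(0 2 4 1 7 6 5 9 8)| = 9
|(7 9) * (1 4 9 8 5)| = |(1 4 9 7 8 5)| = 6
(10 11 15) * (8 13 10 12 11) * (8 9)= (8 13 10 9)(11 15 12)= [0, 1, 2, 3, 4, 5, 6, 7, 13, 8, 9, 15, 11, 10, 14, 12]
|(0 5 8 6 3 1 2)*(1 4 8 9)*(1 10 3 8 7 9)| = |(0 5 1 2)(3 4 7 9 10)(6 8)| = 20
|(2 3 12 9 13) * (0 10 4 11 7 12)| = |(0 10 4 11 7 12 9 13 2 3)| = 10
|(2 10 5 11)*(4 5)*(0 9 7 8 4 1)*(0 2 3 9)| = 21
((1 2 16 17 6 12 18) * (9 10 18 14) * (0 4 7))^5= ((0 4 7)(1 2 16 17 6 12 14 9 10 18))^5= (0 7 4)(1 12)(2 14)(6 18)(9 16)(10 17)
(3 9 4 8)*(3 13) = (3 9 4 8 13) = [0, 1, 2, 9, 8, 5, 6, 7, 13, 4, 10, 11, 12, 3]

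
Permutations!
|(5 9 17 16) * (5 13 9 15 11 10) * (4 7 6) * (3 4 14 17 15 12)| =14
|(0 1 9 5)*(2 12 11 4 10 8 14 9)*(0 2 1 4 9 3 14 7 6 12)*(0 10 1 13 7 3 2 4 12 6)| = |(0 12 11 9 5 4 1 13 7)(2 10 8 3 14)| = 45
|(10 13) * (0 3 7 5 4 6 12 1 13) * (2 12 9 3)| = |(0 2 12 1 13 10)(3 7 5 4 6 9)| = 6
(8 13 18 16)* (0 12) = (0 12)(8 13 18 16) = [12, 1, 2, 3, 4, 5, 6, 7, 13, 9, 10, 11, 0, 18, 14, 15, 8, 17, 16]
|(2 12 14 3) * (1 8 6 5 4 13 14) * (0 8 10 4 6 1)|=|(0 8 1 10 4 13 14 3 2 12)(5 6)|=10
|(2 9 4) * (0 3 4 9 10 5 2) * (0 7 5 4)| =10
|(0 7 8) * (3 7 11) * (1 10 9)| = |(0 11 3 7 8)(1 10 9)| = 15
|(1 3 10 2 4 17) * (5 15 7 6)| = 12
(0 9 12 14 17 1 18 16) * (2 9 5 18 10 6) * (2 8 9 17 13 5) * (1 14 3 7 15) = (0 2 17 14 13 5 18 16)(1 10 6 8 9 12 3 7 15) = [2, 10, 17, 7, 4, 18, 8, 15, 9, 12, 6, 11, 3, 5, 13, 1, 0, 14, 16]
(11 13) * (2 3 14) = (2 3 14)(11 13) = [0, 1, 3, 14, 4, 5, 6, 7, 8, 9, 10, 13, 12, 11, 2]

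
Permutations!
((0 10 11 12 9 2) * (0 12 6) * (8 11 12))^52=((0 10 12 9 2 8 11 6))^52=(0 2)(6 9)(8 10)(11 12)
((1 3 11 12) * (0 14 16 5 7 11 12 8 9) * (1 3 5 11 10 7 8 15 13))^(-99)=(0 14 16 11 15 13 1 5 8 9)(3 12)(7 10)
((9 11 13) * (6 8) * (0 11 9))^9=((0 11 13)(6 8))^9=(13)(6 8)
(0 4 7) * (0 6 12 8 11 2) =(0 4 7 6 12 8 11 2) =[4, 1, 0, 3, 7, 5, 12, 6, 11, 9, 10, 2, 8]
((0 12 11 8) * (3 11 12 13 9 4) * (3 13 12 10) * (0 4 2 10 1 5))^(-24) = (13)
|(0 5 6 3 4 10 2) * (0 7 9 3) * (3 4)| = |(0 5 6)(2 7 9 4 10)| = 15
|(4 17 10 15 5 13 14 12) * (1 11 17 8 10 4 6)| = |(1 11 17 4 8 10 15 5 13 14 12 6)| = 12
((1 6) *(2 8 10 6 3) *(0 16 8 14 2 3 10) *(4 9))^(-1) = (0 8 16)(1 6 10)(2 14)(4 9)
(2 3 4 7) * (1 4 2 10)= (1 4 7 10)(2 3)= [0, 4, 3, 2, 7, 5, 6, 10, 8, 9, 1]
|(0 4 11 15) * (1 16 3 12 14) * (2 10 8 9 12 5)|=20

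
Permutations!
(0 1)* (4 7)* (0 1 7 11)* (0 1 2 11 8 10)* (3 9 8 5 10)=(0 7 4 5 10)(1 2 11)(3 9 8)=[7, 2, 11, 9, 5, 10, 6, 4, 3, 8, 0, 1]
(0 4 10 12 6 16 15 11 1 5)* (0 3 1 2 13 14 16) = (0 4 10 12 6)(1 5 3)(2 13 14 16 15 11) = [4, 5, 13, 1, 10, 3, 0, 7, 8, 9, 12, 2, 6, 14, 16, 11, 15]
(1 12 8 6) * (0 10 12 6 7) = (0 10 12 8 7)(1 6) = [10, 6, 2, 3, 4, 5, 1, 0, 7, 9, 12, 11, 8]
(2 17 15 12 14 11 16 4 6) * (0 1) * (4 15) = [1, 0, 17, 3, 6, 5, 2, 7, 8, 9, 10, 16, 14, 13, 11, 12, 15, 4] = (0 1)(2 17 4 6)(11 16 15 12 14)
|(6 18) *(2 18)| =3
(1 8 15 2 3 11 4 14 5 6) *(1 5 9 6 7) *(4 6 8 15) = [0, 15, 3, 11, 14, 7, 5, 1, 4, 8, 10, 6, 12, 13, 9, 2] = (1 15 2 3 11 6 5 7)(4 14 9 8)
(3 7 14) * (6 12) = (3 7 14)(6 12) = [0, 1, 2, 7, 4, 5, 12, 14, 8, 9, 10, 11, 6, 13, 3]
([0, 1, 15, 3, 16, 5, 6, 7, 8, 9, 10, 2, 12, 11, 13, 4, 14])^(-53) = [0, 1, 16, 3, 13, 5, 6, 7, 8, 9, 10, 4, 12, 15, 2, 14, 11]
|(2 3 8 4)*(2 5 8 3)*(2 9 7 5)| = 6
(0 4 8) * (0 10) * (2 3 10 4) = (0 2 3 10)(4 8) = [2, 1, 3, 10, 8, 5, 6, 7, 4, 9, 0]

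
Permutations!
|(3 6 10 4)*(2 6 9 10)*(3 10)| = |(2 6)(3 9)(4 10)| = 2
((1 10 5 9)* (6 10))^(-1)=(1 9 5 10 6)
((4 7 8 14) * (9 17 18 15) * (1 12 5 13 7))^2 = ((1 12 5 13 7 8 14 4)(9 17 18 15))^2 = (1 5 7 14)(4 12 13 8)(9 18)(15 17)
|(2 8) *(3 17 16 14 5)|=|(2 8)(3 17 16 14 5)|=10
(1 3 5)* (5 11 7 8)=[0, 3, 2, 11, 4, 1, 6, 8, 5, 9, 10, 7]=(1 3 11 7 8 5)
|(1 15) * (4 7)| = |(1 15)(4 7)| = 2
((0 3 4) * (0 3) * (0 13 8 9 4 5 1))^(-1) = ((0 13 8 9 4 3 5 1))^(-1) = (0 1 5 3 4 9 8 13)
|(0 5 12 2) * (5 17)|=|(0 17 5 12 2)|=5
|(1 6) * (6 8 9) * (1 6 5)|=4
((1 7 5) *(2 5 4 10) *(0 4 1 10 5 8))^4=((0 4 5 10 2 8)(1 7))^4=(0 2 5)(4 8 10)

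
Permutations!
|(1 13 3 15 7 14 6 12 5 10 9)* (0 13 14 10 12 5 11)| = 13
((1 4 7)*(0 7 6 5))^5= (0 5 6 4 1 7)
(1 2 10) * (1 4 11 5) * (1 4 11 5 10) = (1 2)(4 5)(10 11) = [0, 2, 1, 3, 5, 4, 6, 7, 8, 9, 11, 10]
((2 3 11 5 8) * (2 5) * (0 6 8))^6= (11)(0 8)(5 6)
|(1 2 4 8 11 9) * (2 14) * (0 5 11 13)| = 10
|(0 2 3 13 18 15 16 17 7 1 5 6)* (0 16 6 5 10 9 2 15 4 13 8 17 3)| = |(0 15 6 16 3 8 17 7 1 10 9 2)(4 13 18)| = 12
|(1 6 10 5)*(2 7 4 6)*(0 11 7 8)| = 10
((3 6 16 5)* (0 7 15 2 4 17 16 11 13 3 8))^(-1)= (0 8 5 16 17 4 2 15 7)(3 13 11 6)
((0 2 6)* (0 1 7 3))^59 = (0 3 7 1 6 2)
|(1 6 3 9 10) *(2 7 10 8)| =8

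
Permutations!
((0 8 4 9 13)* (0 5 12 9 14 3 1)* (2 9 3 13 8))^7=((0 2 9 8 4 14 13 5 12 3 1))^7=(0 5 8 1 13 9 3 14 2 12 4)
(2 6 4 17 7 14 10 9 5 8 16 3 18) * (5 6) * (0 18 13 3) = (0 18 2 5 8 16)(3 13)(4 17 7 14 10 9 6) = [18, 1, 5, 13, 17, 8, 4, 14, 16, 6, 9, 11, 12, 3, 10, 15, 0, 7, 2]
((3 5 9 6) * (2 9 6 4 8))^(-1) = (2 8 4 9)(3 6 5)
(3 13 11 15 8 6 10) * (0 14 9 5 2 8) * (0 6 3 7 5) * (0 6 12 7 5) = (0 14 9 6 10 5 2 8 3 13 11 15 12 7) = [14, 1, 8, 13, 4, 2, 10, 0, 3, 6, 5, 15, 7, 11, 9, 12]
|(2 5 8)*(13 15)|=|(2 5 8)(13 15)|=6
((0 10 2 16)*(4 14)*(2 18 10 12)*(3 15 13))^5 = (0 12 2 16)(3 13 15)(4 14)(10 18)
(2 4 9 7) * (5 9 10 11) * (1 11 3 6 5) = [0, 11, 4, 6, 10, 9, 5, 2, 8, 7, 3, 1] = (1 11)(2 4 10 3 6 5 9 7)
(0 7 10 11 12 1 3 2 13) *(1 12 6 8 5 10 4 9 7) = (0 1 3 2 13)(4 9 7)(5 10 11 6 8) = [1, 3, 13, 2, 9, 10, 8, 4, 5, 7, 11, 6, 12, 0]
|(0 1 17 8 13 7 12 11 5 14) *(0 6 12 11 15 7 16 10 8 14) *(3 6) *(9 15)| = 12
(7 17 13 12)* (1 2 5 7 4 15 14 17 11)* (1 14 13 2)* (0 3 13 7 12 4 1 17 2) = [3, 17, 5, 13, 15, 12, 6, 11, 8, 9, 10, 14, 1, 4, 2, 7, 16, 0] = (0 3 13 4 15 7 11 14 2 5 12 1 17)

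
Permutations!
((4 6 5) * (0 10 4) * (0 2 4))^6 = (10)(2 6)(4 5)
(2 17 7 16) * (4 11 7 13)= [0, 1, 17, 3, 11, 5, 6, 16, 8, 9, 10, 7, 12, 4, 14, 15, 2, 13]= (2 17 13 4 11 7 16)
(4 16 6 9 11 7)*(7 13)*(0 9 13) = [9, 1, 2, 3, 16, 5, 13, 4, 8, 11, 10, 0, 12, 7, 14, 15, 6] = (0 9 11)(4 16 6 13 7)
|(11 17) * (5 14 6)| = 6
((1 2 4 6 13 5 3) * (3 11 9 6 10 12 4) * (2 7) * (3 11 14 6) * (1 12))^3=(1 11 12)(2 3 10)(4 7 9)(5 13 6 14)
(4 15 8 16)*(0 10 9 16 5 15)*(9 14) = (0 10 14 9 16 4)(5 15 8) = [10, 1, 2, 3, 0, 15, 6, 7, 5, 16, 14, 11, 12, 13, 9, 8, 4]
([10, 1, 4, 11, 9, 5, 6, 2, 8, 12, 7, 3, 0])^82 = [9, 1, 10, 3, 7, 5, 6, 0, 8, 2, 12, 11, 4]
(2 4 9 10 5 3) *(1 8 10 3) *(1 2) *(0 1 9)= (0 1 8 10 5 2 4)(3 9)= [1, 8, 4, 9, 0, 2, 6, 7, 10, 3, 5]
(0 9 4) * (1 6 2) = [9, 6, 1, 3, 0, 5, 2, 7, 8, 4] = (0 9 4)(1 6 2)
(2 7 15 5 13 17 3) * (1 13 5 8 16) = (1 13 17 3 2 7 15 8 16) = [0, 13, 7, 2, 4, 5, 6, 15, 16, 9, 10, 11, 12, 17, 14, 8, 1, 3]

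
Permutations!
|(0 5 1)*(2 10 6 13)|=|(0 5 1)(2 10 6 13)|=12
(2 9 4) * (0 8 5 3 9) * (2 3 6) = (0 8 5 6 2)(3 9 4) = [8, 1, 0, 9, 3, 6, 2, 7, 5, 4]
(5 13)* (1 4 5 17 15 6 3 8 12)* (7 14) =(1 4 5 13 17 15 6 3 8 12)(7 14) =[0, 4, 2, 8, 5, 13, 3, 14, 12, 9, 10, 11, 1, 17, 7, 6, 16, 15]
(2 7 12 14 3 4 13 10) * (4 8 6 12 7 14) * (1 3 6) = (1 3 8)(2 14 6 12 4 13 10) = [0, 3, 14, 8, 13, 5, 12, 7, 1, 9, 2, 11, 4, 10, 6]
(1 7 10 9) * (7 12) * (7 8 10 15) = [0, 12, 2, 3, 4, 5, 6, 15, 10, 1, 9, 11, 8, 13, 14, 7] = (1 12 8 10 9)(7 15)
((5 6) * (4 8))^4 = (8)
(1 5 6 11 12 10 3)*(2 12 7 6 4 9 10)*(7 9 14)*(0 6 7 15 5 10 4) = (0 6 11 9 4 14 15 5)(1 10 3)(2 12) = [6, 10, 12, 1, 14, 0, 11, 7, 8, 4, 3, 9, 2, 13, 15, 5]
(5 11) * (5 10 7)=(5 11 10 7)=[0, 1, 2, 3, 4, 11, 6, 5, 8, 9, 7, 10]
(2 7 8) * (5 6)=(2 7 8)(5 6)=[0, 1, 7, 3, 4, 6, 5, 8, 2]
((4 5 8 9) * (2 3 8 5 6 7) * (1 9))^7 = (1 8 3 2 7 6 4 9)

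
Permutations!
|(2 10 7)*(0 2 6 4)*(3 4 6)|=6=|(0 2 10 7 3 4)|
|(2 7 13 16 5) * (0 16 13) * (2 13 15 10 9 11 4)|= |(0 16 5 13 15 10 9 11 4 2 7)|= 11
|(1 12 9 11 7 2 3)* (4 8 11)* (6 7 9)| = |(1 12 6 7 2 3)(4 8 11 9)| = 12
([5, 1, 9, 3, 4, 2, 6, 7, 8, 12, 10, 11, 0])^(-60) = (12)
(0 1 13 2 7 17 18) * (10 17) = (0 1 13 2 7 10 17 18) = [1, 13, 7, 3, 4, 5, 6, 10, 8, 9, 17, 11, 12, 2, 14, 15, 16, 18, 0]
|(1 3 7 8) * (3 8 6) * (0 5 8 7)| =7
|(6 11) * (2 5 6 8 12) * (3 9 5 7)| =9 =|(2 7 3 9 5 6 11 8 12)|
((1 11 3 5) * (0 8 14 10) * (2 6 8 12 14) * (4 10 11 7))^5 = (0 5)(1 12)(2 8 6)(3 10)(4 11)(7 14)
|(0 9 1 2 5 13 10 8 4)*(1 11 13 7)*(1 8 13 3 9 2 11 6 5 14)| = |(0 2 14 1 11 3 9 6 5 7 8 4)(10 13)| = 12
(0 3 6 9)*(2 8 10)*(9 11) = (0 3 6 11 9)(2 8 10) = [3, 1, 8, 6, 4, 5, 11, 7, 10, 0, 2, 9]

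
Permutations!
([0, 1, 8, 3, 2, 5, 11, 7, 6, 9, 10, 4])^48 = (2 11 8 4 6)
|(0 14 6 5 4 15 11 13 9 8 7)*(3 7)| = 12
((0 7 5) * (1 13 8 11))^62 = (0 5 7)(1 8)(11 13)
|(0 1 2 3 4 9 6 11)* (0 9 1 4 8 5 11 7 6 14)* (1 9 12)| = 28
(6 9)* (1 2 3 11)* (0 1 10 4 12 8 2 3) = (0 1 3 11 10 4 12 8 2)(6 9) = [1, 3, 0, 11, 12, 5, 9, 7, 2, 6, 4, 10, 8]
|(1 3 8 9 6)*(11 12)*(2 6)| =6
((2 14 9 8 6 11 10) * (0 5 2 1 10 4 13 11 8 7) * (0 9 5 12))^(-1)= (0 12)(1 10)(2 5 14)(4 11 13)(6 8)(7 9)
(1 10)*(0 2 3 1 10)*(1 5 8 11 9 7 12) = [2, 0, 3, 5, 4, 8, 6, 12, 11, 7, 10, 9, 1] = (0 2 3 5 8 11 9 7 12 1)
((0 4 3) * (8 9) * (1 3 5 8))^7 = (9)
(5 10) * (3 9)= (3 9)(5 10)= [0, 1, 2, 9, 4, 10, 6, 7, 8, 3, 5]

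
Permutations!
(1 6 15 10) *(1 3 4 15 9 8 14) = (1 6 9 8 14)(3 4 15 10) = [0, 6, 2, 4, 15, 5, 9, 7, 14, 8, 3, 11, 12, 13, 1, 10]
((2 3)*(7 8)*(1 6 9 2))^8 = ((1 6 9 2 3)(7 8))^8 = (1 2 6 3 9)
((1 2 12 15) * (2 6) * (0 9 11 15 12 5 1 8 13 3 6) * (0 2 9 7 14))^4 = ((0 7 14)(1 2 5)(3 6 9 11 15 8 13))^4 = (0 7 14)(1 2 5)(3 15 6 8 9 13 11)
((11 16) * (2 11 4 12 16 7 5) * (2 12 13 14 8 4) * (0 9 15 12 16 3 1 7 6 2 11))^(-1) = (0 2 6 11 16 5 7 1 3 12 15 9)(4 8 14 13)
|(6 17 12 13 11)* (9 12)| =6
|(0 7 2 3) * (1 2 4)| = 6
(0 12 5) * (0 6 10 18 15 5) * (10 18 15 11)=(0 12)(5 6 18 11 10 15)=[12, 1, 2, 3, 4, 6, 18, 7, 8, 9, 15, 10, 0, 13, 14, 5, 16, 17, 11]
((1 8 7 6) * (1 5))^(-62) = ((1 8 7 6 5))^(-62) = (1 6 8 5 7)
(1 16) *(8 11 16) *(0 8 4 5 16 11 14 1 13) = (0 8 14 1 4 5 16 13) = [8, 4, 2, 3, 5, 16, 6, 7, 14, 9, 10, 11, 12, 0, 1, 15, 13]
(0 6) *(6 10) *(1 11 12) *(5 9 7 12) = (0 10 6)(1 11 5 9 7 12) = [10, 11, 2, 3, 4, 9, 0, 12, 8, 7, 6, 5, 1]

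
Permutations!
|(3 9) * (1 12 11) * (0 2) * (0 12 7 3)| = 8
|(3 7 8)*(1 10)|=6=|(1 10)(3 7 8)|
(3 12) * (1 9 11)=(1 9 11)(3 12)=[0, 9, 2, 12, 4, 5, 6, 7, 8, 11, 10, 1, 3]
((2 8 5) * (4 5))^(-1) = (2 5 4 8) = ((2 8 4 5))^(-1)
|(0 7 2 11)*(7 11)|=2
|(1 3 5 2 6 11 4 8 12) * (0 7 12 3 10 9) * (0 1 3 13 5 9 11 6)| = 13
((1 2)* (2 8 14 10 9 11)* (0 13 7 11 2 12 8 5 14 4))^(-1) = ((0 13 7 11 12 8 4)(1 5 14 10 9 2))^(-1) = (0 4 8 12 11 7 13)(1 2 9 10 14 5)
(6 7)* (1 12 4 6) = (1 12 4 6 7) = [0, 12, 2, 3, 6, 5, 7, 1, 8, 9, 10, 11, 4]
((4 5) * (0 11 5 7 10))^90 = ((0 11 5 4 7 10))^90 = (11)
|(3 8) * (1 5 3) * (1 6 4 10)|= |(1 5 3 8 6 4 10)|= 7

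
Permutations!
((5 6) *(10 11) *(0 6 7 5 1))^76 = (11)(0 6 1)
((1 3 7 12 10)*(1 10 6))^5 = (12)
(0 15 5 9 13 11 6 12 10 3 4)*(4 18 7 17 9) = (0 15 5 4)(3 18 7 17 9 13 11 6 12 10) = [15, 1, 2, 18, 0, 4, 12, 17, 8, 13, 3, 6, 10, 11, 14, 5, 16, 9, 7]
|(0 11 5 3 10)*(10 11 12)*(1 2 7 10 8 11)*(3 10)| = 12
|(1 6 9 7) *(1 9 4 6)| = |(4 6)(7 9)| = 2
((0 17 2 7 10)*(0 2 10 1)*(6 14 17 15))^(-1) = (0 1 7 2 10 17 14 6 15)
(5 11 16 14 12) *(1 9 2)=[0, 9, 1, 3, 4, 11, 6, 7, 8, 2, 10, 16, 5, 13, 12, 15, 14]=(1 9 2)(5 11 16 14 12)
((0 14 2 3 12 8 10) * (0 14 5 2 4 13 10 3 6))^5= (0 5 2 6)(3 8 12)(4 13 10 14)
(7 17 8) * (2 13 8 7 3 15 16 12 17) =[0, 1, 13, 15, 4, 5, 6, 2, 3, 9, 10, 11, 17, 8, 14, 16, 12, 7] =(2 13 8 3 15 16 12 17 7)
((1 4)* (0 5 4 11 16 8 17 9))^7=((0 5 4 1 11 16 8 17 9))^7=(0 17 16 1 5 9 8 11 4)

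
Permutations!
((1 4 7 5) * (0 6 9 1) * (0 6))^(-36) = (9)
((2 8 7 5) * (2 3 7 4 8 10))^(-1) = (2 10)(3 5 7)(4 8)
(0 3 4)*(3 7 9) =(0 7 9 3 4) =[7, 1, 2, 4, 0, 5, 6, 9, 8, 3]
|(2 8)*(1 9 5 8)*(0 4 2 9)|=|(0 4 2 1)(5 8 9)|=12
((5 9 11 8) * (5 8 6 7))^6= (5 9 11 6 7)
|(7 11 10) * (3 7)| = 4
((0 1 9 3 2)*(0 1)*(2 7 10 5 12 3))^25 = ((1 9 2)(3 7 10 5 12))^25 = (12)(1 9 2)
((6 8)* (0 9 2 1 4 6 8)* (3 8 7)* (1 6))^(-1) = (0 6 2 9)(1 4)(3 7 8)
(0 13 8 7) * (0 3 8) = (0 13)(3 8 7) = [13, 1, 2, 8, 4, 5, 6, 3, 7, 9, 10, 11, 12, 0]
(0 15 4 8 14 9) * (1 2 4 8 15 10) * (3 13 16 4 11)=(0 10 1 2 11 3 13 16 4 15 8 14 9)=[10, 2, 11, 13, 15, 5, 6, 7, 14, 0, 1, 3, 12, 16, 9, 8, 4]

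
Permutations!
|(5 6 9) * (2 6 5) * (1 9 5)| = 5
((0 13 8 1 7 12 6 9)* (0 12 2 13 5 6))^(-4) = (0 5 6 9 12)(1 7 2 13 8)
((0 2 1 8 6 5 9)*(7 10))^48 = (10)(0 9 5 6 8 1 2)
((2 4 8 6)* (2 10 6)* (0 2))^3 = ((0 2 4 8)(6 10))^3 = (0 8 4 2)(6 10)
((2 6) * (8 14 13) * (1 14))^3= (1 8 13 14)(2 6)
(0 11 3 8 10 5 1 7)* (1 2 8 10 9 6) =(0 11 3 10 5 2 8 9 6 1 7) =[11, 7, 8, 10, 4, 2, 1, 0, 9, 6, 5, 3]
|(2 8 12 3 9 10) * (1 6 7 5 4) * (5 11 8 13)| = 13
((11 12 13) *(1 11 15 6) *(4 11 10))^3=(1 11 15 10 12 6 4 13)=((1 10 4 11 12 13 15 6))^3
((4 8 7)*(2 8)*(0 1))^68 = (8)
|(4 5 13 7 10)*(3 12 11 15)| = |(3 12 11 15)(4 5 13 7 10)| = 20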